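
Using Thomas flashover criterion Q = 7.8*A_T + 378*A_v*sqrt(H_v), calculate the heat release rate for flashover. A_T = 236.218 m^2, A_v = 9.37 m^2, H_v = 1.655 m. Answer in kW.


7.8*A_T = 1842.5
sqrt(H_v) = 1.2865
378*A_v*sqrt(H_v) = 4556.5
Q = 1842.5 + 4556.5 = 6399.0 kW

6399.0 kW


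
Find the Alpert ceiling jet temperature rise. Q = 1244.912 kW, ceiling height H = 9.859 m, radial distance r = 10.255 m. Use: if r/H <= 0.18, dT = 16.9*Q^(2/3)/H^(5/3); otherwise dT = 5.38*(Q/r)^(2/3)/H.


r/H = 10.255 / 9.859 = 1.0402
r/H > 0.18, so dT = 5.38*(Q/r)^(2/3)/H
Q/r = 121.40
(Q/r)^(2/3) = 24.517
dT = 5.38 * 24.517 / 9.859 = 13.379 K

13.379 K


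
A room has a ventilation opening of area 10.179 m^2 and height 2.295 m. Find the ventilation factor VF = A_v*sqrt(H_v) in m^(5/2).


sqrt(H_v) = 1.5149
VF = 10.179 * 1.5149 = 15.420 m^(5/2)

15.420 m^(5/2)


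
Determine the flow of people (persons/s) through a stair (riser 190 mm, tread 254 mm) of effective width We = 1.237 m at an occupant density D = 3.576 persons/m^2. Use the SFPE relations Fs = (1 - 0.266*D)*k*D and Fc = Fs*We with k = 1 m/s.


1 - 0.266*D = 1 - 0.266*3.576 = 0.048784
Fs = 0.048784 * 1 * 3.576 = 0.17445 persons/(s*m)
Fc = 0.17445 * 1.237 = 0.21580 persons/s

0.21580 persons/s


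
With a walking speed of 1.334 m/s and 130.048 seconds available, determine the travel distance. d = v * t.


d = 1.334 * 130.048 = 173.48 m

173.48 m


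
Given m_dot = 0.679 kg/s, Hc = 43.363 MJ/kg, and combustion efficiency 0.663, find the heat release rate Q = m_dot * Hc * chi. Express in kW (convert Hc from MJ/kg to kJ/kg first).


Hc = 43.363 MJ/kg = 43.363 * 1000 kJ/kg = 43363 kJ/kg
Q = 0.679 kg/s * 43363 kJ/kg * 0.663 = 19521 kW

19521 kW


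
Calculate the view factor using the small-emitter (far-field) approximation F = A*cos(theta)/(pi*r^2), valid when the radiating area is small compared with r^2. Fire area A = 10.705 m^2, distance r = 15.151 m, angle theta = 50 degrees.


cos(50 deg) = 0.64279
pi*r^2 = 721.16
F = 10.705 * 0.64279 / 721.16 = 0.0095416

0.0095416


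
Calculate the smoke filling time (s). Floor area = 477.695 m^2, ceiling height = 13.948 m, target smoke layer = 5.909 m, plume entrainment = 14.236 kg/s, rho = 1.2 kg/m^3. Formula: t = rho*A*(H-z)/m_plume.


H - z = 8.039 m
t = 1.2 * 477.695 * 8.039 / 14.236 = 323.70 s

323.70 s


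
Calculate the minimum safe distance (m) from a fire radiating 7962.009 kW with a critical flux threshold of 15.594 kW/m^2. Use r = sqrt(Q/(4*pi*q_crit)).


4*pi*q_crit = 195.96
Q/(4*pi*q_crit) = 40.631
r = sqrt(40.631) = 6.3742 m

6.3742 m


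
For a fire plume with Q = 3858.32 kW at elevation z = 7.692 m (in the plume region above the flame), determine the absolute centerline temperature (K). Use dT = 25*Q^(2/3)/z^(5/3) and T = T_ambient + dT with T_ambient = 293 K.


Q^(2/3) = 246.00
z^(5/3) = 29.973
dT = 25 * 246.00 / 29.973 = 205.18 K
T = 293 + 205.18 = 498.18 K

498.18 K


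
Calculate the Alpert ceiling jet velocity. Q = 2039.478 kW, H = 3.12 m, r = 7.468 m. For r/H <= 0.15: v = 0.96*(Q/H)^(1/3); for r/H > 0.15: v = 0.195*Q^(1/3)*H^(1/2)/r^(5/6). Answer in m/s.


r/H = 7.468 / 3.12 = 2.3936
r/H > 0.15, so v = 0.195*Q^(1/3)*H^(1/2)/r^(5/6)
Q^(1/3) = 12.682
H^(1/2) = 1.7664
r^(5/6) = 5.3416
v = 0.195 * 12.682 * 1.7664 / 5.3416 = 0.81774 m/s

0.81774 m/s


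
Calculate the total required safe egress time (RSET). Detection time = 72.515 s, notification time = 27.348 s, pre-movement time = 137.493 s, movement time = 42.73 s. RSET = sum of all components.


Total = 72.515 + 27.348 + 137.493 + 42.73 = 280.086 s

280.086 s


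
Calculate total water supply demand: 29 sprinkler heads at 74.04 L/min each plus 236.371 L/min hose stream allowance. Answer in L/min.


Sprinkler demand = 29 * 74.04 = 2147.16 L/min
Total = 2147.16 + 236.371 = 2383.531 L/min

2383.531 L/min


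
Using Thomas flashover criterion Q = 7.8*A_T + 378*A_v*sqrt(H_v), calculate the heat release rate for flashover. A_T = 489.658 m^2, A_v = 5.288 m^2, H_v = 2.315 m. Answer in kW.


7.8*A_T = 3819.3
sqrt(H_v) = 1.5215
378*A_v*sqrt(H_v) = 3041.3
Q = 3819.3 + 3041.3 = 6860.6 kW

6860.6 kW


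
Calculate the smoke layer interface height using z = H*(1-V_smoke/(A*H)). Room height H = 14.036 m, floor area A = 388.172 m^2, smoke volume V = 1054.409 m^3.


V/(A*H) = 0.19353
1 - 0.19353 = 0.80647
z = 14.036 * 0.80647 = 11.320 m

11.320 m


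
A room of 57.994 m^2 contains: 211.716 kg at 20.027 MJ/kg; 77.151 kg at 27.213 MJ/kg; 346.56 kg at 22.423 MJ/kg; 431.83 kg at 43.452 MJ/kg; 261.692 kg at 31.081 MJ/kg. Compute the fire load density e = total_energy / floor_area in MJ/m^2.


Total energy = 211.716*20.027 + 77.151*27.213 + 346.56*22.423 + 431.83*43.452 + 261.692*31.081
= 4240.036 + 2099.510 + 7770.915 + 18763.88 + 8133.649
= 41007.99 MJ
e = 41007.99 / 57.994 = 707.11 MJ/m^2

707.11 MJ/m^2


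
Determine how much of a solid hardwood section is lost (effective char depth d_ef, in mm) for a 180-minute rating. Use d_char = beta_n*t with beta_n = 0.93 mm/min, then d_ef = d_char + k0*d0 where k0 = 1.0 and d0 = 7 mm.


d_char = 0.93 * 180 = 167.4 mm
d_ef = 167.4 + 1.0*7 = 174.4 mm

174.4 mm


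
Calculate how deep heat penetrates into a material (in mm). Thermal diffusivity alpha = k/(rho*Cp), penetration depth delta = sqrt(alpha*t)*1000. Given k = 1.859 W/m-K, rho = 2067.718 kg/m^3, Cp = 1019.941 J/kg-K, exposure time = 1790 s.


alpha = 1.859 / (2067.718 * 1019.941) = 8.8148e-07 m^2/s
alpha * t = 0.0015779
delta = sqrt(0.0015779) * 1000 = 39.722 mm

39.722 mm


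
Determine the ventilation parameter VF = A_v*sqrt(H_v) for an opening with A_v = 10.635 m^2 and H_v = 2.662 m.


sqrt(H_v) = 1.6316
VF = 10.635 * 1.6316 = 17.352 m^(5/2)

17.352 m^(5/2)


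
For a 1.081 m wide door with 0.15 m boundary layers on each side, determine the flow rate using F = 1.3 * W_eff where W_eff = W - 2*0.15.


W_eff = 1.081 - 0.30 = 0.781 m
F = 1.3 * 0.781 = 1.0153 persons/s

1.0153 persons/s


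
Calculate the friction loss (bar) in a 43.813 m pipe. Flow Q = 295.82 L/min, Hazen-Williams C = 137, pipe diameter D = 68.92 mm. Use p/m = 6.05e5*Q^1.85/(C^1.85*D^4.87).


Q^1.85 = 37274
C^1.85 = 8972.9
D^4.87 = 8.9689e+08
p/m = 0.0028021 bar/m
p_total = 0.0028021 * 43.813 = 0.12277 bar

0.12277 bar


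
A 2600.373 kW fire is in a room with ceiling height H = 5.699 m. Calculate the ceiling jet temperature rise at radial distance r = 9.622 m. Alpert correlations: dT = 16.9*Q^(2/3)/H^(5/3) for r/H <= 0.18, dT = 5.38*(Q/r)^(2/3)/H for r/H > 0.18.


r/H = 9.622 / 5.699 = 1.6884
r/H > 0.18, so dT = 5.38*(Q/r)^(2/3)/H
Q/r = 270.25
(Q/r)^(2/3) = 41.800
dT = 5.38 * 41.800 / 5.699 = 39.461 K

39.461 K


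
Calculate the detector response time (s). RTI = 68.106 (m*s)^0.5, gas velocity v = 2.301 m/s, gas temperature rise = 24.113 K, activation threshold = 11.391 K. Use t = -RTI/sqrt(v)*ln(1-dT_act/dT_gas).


dT_act/dT_gas = 0.47240
ln(1 - 0.47240) = -0.63942
t = -68.106 / sqrt(2.301) * -0.63942 = 28.709 s

28.709 s


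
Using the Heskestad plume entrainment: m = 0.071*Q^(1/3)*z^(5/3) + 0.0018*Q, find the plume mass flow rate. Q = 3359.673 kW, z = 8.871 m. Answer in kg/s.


Q^(1/3) = 14.977
z^(5/3) = 38.015
First term = 0.071 * 14.977 * 38.015 = 40.425
Second term = 0.0018 * 3359.673 = 6.0474
m = 46.472 kg/s

46.472 kg/s


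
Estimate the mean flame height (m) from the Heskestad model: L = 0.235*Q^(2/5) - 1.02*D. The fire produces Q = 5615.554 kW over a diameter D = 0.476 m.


Q^(2/5) = 31.605
0.235 * Q^(2/5) = 7.4272
1.02 * D = 0.48552
L = 6.9417 m

6.9417 m


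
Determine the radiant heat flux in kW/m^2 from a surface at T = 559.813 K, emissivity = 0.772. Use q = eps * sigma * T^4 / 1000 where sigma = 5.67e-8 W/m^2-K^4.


T^4 = 9.8214e+10
q = 0.772 * 5.67e-8 * 9.8214e+10 / 1000 = 4.2990 kW/m^2

4.2990 kW/m^2


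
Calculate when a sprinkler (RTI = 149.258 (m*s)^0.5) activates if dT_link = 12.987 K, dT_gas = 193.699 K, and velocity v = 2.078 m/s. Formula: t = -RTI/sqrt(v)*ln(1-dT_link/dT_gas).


dT_link/dT_gas = 0.067047
ln(1 - 0.067047) = -0.069401
t = -149.258 / sqrt(2.078) * -0.069401 = 7.1859 s

7.1859 s


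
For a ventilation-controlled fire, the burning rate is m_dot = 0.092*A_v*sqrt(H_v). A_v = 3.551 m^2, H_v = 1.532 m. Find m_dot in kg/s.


sqrt(H_v) = 1.2377
m_dot = 0.092 * 3.551 * 1.2377 = 0.40436 kg/s

0.40436 kg/s


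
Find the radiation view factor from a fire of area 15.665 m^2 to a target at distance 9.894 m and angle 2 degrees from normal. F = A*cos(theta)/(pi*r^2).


cos(2 deg) = 0.99939
pi*r^2 = 307.53
F = 15.665 * 0.99939 / 307.53 = 0.050906

0.050906


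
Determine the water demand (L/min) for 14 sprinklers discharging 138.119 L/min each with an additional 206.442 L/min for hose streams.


Sprinkler demand = 14 * 138.119 = 1933.666 L/min
Total = 1933.666 + 206.442 = 2140.108 L/min

2140.108 L/min


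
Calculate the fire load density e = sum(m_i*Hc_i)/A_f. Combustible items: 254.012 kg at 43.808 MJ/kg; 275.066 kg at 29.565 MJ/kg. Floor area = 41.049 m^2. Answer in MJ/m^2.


Total energy = 254.012*43.808 + 275.066*29.565
= 11127.76 + 8132.326
= 19260.08 MJ
e = 19260.08 / 41.049 = 469.20 MJ/m^2

469.20 MJ/m^2


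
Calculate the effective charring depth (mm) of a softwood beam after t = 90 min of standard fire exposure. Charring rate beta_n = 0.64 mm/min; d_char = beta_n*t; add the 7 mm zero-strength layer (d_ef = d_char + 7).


d_char = 0.64 * 90 = 57.6 mm
d_ef = 57.6 + 1.0*7 = 64.6 mm

64.6 mm


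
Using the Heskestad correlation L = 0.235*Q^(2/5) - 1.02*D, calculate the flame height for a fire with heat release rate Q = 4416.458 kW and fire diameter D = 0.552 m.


Q^(2/5) = 28.710
0.235 * Q^(2/5) = 6.7468
1.02 * D = 0.56304
L = 6.1838 m

6.1838 m


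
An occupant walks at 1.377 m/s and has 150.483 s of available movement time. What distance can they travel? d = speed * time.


d = 1.377 * 150.483 = 207.22 m

207.22 m


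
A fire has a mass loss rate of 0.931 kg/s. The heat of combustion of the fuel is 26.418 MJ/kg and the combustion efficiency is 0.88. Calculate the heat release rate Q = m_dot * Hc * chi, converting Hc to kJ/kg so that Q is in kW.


Hc = 26.418 MJ/kg = 26.418 * 1000 kJ/kg = 26418 kJ/kg
Q = 0.931 kg/s * 26418 kJ/kg * 0.88 = 21644 kW

21644 kW


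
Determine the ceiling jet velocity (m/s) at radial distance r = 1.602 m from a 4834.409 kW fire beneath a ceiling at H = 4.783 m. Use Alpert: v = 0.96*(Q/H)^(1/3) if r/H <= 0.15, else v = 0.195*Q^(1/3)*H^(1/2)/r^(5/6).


r/H = 1.602 / 4.783 = 0.33494
r/H > 0.15, so v = 0.195*Q^(1/3)*H^(1/2)/r^(5/6)
Q^(1/3) = 16.909
H^(1/2) = 2.1870
r^(5/6) = 1.4810
v = 0.195 * 16.909 * 2.1870 / 1.4810 = 4.8691 m/s

4.8691 m/s


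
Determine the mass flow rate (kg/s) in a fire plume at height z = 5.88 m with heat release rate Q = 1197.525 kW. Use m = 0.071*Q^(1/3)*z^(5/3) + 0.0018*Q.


Q^(1/3) = 10.619
z^(5/3) = 19.156
First term = 0.071 * 10.619 * 19.156 = 14.443
Second term = 0.0018 * 1197.525 = 2.1555
m = 16.598 kg/s

16.598 kg/s


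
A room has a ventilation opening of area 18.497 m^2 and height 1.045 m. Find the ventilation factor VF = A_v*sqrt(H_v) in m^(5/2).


sqrt(H_v) = 1.0223
VF = 18.497 * 1.0223 = 18.909 m^(5/2)

18.909 m^(5/2)


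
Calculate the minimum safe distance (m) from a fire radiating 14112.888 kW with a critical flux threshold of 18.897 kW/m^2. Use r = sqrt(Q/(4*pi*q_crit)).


4*pi*q_crit = 237.47
Q/(4*pi*q_crit) = 59.431
r = sqrt(59.431) = 7.7092 m

7.7092 m


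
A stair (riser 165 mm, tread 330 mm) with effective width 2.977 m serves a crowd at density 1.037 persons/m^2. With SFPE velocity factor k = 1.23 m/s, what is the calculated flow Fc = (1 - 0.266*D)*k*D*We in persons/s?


1 - 0.266*D = 1 - 0.266*1.037 = 0.72416
Fs = 0.72416 * 1.23 * 1.037 = 0.92367 persons/(s*m)
Fc = 0.92367 * 2.977 = 2.7498 persons/s

2.7498 persons/s


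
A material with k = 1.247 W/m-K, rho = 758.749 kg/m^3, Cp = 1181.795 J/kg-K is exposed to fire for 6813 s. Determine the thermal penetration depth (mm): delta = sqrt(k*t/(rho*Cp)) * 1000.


alpha = 1.247 / (758.749 * 1181.795) = 1.3907e-06 m^2/s
alpha * t = 0.0094747
delta = sqrt(0.0094747) * 1000 = 97.338 mm

97.338 mm


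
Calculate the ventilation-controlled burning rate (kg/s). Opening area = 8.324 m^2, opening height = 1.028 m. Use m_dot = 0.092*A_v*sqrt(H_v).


sqrt(H_v) = 1.0139
m_dot = 0.092 * 8.324 * 1.0139 = 0.77646 kg/s

0.77646 kg/s


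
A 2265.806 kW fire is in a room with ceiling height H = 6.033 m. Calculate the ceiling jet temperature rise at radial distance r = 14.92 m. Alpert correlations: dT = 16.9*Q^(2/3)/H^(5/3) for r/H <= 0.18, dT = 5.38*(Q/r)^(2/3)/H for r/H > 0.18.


r/H = 14.92 / 6.033 = 2.4731
r/H > 0.18, so dT = 5.38*(Q/r)^(2/3)/H
Q/r = 151.86
(Q/r)^(2/3) = 28.464
dT = 5.38 * 28.464 / 6.033 = 25.384 K

25.384 K


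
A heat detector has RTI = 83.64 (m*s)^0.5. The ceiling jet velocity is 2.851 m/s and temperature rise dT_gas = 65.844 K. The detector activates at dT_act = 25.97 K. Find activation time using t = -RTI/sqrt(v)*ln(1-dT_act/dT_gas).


dT_act/dT_gas = 0.39442
ln(1 - 0.39442) = -0.50156
t = -83.64 / sqrt(2.851) * -0.50156 = 24.845 s

24.845 s


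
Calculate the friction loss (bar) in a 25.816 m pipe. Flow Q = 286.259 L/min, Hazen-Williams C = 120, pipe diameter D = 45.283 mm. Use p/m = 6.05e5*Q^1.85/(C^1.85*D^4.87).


Q^1.85 = 35076
C^1.85 = 7022.4
D^4.87 = 1.1599e+08
p/m = 0.026054 bar/m
p_total = 0.026054 * 25.816 = 0.67260 bar

0.67260 bar


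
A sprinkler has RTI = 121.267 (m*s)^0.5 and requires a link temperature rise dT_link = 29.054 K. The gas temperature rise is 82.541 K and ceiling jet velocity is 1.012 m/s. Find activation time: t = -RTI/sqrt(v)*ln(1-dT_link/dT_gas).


dT_link/dT_gas = 0.35199
ln(1 - 0.35199) = -0.43386
t = -121.267 / sqrt(1.012) * -0.43386 = 52.300 s

52.300 s


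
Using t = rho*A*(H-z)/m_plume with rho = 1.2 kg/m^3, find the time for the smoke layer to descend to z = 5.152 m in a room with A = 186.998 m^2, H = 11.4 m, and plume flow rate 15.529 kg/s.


H - z = 6.248 m
t = 1.2 * 186.998 * 6.248 / 15.529 = 90.285 s

90.285 s


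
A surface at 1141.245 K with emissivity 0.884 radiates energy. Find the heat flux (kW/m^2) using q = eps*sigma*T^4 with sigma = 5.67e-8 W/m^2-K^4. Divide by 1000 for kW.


T^4 = 1.6964e+12
q = 0.884 * 5.67e-8 * 1.6964e+12 / 1000 = 85.026 kW/m^2

85.026 kW/m^2


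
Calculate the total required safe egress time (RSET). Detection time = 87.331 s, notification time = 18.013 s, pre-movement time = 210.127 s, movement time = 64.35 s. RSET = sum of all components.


Total = 87.331 + 18.013 + 210.127 + 64.35 = 379.821 s

379.821 s


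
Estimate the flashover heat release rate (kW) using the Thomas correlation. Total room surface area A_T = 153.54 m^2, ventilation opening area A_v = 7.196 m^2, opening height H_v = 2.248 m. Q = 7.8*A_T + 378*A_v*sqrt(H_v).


7.8*A_T = 1197.612
sqrt(H_v) = 1.4993
378*A_v*sqrt(H_v) = 4078.3
Q = 1197.612 + 4078.3 = 5275.9 kW

5275.9 kW


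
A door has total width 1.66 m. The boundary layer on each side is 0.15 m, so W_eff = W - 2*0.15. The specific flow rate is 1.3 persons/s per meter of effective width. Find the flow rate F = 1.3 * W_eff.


W_eff = 1.66 - 0.30 = 1.36 m
F = 1.3 * 1.36 = 1.768 persons/s

1.768 persons/s


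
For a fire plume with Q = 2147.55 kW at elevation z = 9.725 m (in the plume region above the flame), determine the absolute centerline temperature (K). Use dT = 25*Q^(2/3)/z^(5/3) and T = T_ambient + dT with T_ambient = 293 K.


Q^(2/3) = 166.45
z^(5/3) = 44.308
dT = 25 * 166.45 / 44.308 = 93.919 K
T = 293 + 93.919 = 386.92 K

386.92 K


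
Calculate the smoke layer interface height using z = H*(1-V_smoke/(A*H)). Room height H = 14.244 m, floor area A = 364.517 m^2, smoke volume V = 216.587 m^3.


V/(A*H) = 0.041714
1 - 0.041714 = 0.95829
z = 14.244 * 0.95829 = 13.650 m

13.650 m


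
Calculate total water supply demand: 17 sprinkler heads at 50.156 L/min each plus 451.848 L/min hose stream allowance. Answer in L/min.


Sprinkler demand = 17 * 50.156 = 852.652 L/min
Total = 852.652 + 451.848 = 1304.5 L/min

1304.5 L/min


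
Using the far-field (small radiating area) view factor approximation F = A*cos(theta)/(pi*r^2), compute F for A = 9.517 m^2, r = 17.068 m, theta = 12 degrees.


cos(12 deg) = 0.97815
pi*r^2 = 915.20
F = 9.517 * 0.97815 / 915.20 = 0.010172

0.010172


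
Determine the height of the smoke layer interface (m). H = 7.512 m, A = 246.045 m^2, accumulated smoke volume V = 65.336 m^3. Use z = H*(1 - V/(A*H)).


V/(A*H) = 0.035349
1 - 0.035349 = 0.96465
z = 7.512 * 0.96465 = 7.2465 m

7.2465 m


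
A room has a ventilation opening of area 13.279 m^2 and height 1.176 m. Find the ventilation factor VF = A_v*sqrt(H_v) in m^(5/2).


sqrt(H_v) = 1.0844
VF = 13.279 * 1.0844 = 14.400 m^(5/2)

14.400 m^(5/2)


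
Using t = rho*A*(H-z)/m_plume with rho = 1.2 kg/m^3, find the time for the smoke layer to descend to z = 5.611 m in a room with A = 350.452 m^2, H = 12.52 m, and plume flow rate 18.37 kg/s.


H - z = 6.909 m
t = 1.2 * 350.452 * 6.909 / 18.37 = 158.17 s

158.17 s


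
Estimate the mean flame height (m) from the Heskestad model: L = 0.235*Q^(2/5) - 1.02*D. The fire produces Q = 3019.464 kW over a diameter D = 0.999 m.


Q^(2/5) = 24.659
0.235 * Q^(2/5) = 5.7948
1.02 * D = 1.0190
L = 4.7758 m

4.7758 m


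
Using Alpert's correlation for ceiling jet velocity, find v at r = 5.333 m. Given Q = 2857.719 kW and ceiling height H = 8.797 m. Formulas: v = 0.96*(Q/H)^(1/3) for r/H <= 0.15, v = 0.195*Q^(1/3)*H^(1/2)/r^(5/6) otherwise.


r/H = 5.333 / 8.797 = 0.60623
r/H > 0.15, so v = 0.195*Q^(1/3)*H^(1/2)/r^(5/6)
Q^(1/3) = 14.191
H^(1/2) = 2.9660
r^(5/6) = 4.0347
v = 0.195 * 14.191 * 2.9660 / 4.0347 = 2.0342 m/s

2.0342 m/s


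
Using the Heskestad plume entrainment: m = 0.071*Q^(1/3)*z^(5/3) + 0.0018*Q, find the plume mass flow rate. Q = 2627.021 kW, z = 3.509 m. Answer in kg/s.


Q^(1/3) = 13.798
z^(5/3) = 8.1029
First term = 0.071 * 13.798 * 8.1029 = 7.9381
Second term = 0.0018 * 2627.021 = 4.7286
m = 12.667 kg/s

12.667 kg/s


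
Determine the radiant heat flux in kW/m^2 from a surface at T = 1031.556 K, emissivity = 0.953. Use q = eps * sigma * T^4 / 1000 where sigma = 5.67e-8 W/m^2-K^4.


T^4 = 1.1323e+12
q = 0.953 * 5.67e-8 * 1.1323e+12 / 1000 = 61.185 kW/m^2

61.185 kW/m^2


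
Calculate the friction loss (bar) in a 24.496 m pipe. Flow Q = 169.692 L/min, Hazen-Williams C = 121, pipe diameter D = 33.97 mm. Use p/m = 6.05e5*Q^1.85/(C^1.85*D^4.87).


Q^1.85 = 13331
C^1.85 = 7131.0
D^4.87 = 2.8605e+07
p/m = 0.039540 bar/m
p_total = 0.039540 * 24.496 = 0.96858 bar

0.96858 bar


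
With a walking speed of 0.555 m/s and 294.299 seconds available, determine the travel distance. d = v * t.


d = 0.555 * 294.299 = 163.34 m

163.34 m


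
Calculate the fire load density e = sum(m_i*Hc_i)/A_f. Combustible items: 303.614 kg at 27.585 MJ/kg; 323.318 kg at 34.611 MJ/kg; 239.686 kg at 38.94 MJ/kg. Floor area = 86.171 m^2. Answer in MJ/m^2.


Total energy = 303.614*27.585 + 323.318*34.611 + 239.686*38.94
= 8375.192 + 11190.36 + 9333.373
= 28898.92 MJ
e = 28898.92 / 86.171 = 335.37 MJ/m^2

335.37 MJ/m^2


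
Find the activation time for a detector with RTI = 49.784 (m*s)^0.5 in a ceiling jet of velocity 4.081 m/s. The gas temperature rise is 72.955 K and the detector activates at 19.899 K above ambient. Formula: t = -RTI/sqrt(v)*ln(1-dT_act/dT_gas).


dT_act/dT_gas = 0.27276
ln(1 - 0.27276) = -0.31849
t = -49.784 / sqrt(4.081) * -0.31849 = 7.8489 s

7.8489 s


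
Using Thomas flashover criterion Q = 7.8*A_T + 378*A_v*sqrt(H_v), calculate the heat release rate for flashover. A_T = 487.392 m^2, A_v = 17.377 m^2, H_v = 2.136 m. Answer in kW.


7.8*A_T = 3801.7
sqrt(H_v) = 1.4615
378*A_v*sqrt(H_v) = 9599.9
Q = 3801.7 + 9599.9 = 13402 kW

13402 kW


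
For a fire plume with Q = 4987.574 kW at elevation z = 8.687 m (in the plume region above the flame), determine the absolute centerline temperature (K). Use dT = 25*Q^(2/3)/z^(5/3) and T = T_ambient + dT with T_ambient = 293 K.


Q^(2/3) = 291.92
z^(5/3) = 36.710
dT = 25 * 291.92 / 36.710 = 198.80 K
T = 293 + 198.80 = 491.80 K

491.80 K


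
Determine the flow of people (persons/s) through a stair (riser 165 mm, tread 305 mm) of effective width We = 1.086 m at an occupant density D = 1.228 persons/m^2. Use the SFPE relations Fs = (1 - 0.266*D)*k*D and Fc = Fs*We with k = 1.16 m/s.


1 - 0.266*D = 1 - 0.266*1.228 = 0.67335
Fs = 0.67335 * 1.16 * 1.228 = 0.95918 persons/(s*m)
Fc = 0.95918 * 1.086 = 1.0417 persons/s

1.0417 persons/s


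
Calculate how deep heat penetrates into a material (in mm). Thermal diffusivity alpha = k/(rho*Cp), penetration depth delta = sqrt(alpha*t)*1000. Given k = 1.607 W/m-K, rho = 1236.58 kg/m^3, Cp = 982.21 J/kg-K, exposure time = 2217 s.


alpha = 1.607 / (1236.58 * 982.21) = 1.3231e-06 m^2/s
alpha * t = 0.0029333
delta = sqrt(0.0029333) * 1000 = 54.160 mm

54.160 mm


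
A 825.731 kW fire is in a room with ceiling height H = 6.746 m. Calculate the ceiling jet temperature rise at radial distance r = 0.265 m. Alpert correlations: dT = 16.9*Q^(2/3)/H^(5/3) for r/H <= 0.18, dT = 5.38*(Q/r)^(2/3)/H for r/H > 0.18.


r/H = 0.265 / 6.746 = 0.039283
r/H <= 0.18, so dT = 16.9*Q^(2/3)/H^(5/3)
Q^(2/3) = 88.015
H^(5/3) = 24.085
dT = 16.9 * 88.015 / 24.085 = 61.759 K

61.759 K


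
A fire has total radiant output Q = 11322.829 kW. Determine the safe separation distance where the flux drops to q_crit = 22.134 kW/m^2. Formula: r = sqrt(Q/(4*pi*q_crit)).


4*pi*q_crit = 278.14
Q/(4*pi*q_crit) = 40.709
r = sqrt(40.709) = 6.3803 m

6.3803 m


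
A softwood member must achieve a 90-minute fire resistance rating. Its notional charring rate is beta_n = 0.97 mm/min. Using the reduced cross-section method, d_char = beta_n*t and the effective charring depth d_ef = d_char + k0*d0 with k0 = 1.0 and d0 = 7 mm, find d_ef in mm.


d_char = 0.97 * 90 = 87.3 mm
d_ef = 87.3 + 1.0*7 = 94.3 mm

94.3 mm


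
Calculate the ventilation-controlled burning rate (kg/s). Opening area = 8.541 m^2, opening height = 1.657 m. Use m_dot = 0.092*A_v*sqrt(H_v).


sqrt(H_v) = 1.2872
m_dot = 0.092 * 8.541 * 1.2872 = 1.0115 kg/s

1.0115 kg/s


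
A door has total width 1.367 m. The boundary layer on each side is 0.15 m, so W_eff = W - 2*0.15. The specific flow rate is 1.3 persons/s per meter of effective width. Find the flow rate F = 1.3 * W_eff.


W_eff = 1.367 - 0.30 = 1.067 m
F = 1.3 * 1.067 = 1.3871 persons/s

1.3871 persons/s


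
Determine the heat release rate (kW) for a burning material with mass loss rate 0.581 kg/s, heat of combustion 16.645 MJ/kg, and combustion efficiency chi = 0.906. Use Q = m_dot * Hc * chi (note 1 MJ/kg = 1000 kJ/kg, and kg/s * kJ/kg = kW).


Hc = 16.645 MJ/kg = 16.645 * 1000 kJ/kg = 16645 kJ/kg
Q = 0.581 kg/s * 16645 kJ/kg * 0.906 = 8761.7 kW

8761.7 kW


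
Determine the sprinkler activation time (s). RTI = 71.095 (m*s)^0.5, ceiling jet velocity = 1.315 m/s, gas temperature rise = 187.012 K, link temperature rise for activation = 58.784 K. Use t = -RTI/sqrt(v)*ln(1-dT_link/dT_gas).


dT_link/dT_gas = 0.31433
ln(1 - 0.31433) = -0.37736
t = -71.095 / sqrt(1.315) * -0.37736 = 23.396 s

23.396 s


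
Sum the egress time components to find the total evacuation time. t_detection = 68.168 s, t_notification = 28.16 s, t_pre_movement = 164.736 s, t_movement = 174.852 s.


Total = 68.168 + 28.16 + 164.736 + 174.852 = 435.916 s

435.916 s


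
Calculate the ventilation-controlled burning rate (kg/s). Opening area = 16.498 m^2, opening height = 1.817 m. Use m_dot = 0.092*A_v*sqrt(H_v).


sqrt(H_v) = 1.3480
m_dot = 0.092 * 16.498 * 1.3480 = 2.0460 kg/s

2.0460 kg/s


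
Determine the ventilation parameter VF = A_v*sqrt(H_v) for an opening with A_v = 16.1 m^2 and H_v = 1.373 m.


sqrt(H_v) = 1.1718
VF = 16.1 * 1.1718 = 18.865 m^(5/2)

18.865 m^(5/2)


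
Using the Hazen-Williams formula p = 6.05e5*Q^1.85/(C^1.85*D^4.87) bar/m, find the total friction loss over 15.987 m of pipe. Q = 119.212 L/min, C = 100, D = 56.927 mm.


Q^1.85 = 6937.3
C^1.85 = 5011.9
D^4.87 = 3.5351e+08
p/m = 0.0023689 bar/m
p_total = 0.0023689 * 15.987 = 0.037872 bar

0.037872 bar


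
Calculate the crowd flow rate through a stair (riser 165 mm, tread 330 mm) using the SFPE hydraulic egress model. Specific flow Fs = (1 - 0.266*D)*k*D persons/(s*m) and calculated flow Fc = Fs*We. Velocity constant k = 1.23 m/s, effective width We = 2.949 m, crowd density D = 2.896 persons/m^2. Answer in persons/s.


1 - 0.266*D = 1 - 0.266*2.896 = 0.22966
Fs = 0.22966 * 1.23 * 2.896 = 0.81808 persons/(s*m)
Fc = 0.81808 * 2.949 = 2.4125 persons/s

2.4125 persons/s


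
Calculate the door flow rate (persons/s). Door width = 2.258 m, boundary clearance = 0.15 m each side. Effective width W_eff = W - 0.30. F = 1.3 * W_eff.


W_eff = 2.258 - 0.30 = 1.958 m
F = 1.3 * 1.958 = 2.5454 persons/s

2.5454 persons/s


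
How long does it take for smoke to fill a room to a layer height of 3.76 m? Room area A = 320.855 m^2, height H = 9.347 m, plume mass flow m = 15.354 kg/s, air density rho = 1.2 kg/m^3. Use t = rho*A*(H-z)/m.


H - z = 5.587 m
t = 1.2 * 320.855 * 5.587 / 15.354 = 140.10 s

140.10 s


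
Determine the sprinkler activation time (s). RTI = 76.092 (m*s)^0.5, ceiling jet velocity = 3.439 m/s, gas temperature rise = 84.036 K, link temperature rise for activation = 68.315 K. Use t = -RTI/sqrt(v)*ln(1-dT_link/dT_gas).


dT_link/dT_gas = 0.81293
ln(1 - 0.81293) = -1.6762
t = -76.092 / sqrt(3.439) * -1.6762 = 68.780 s

68.780 s


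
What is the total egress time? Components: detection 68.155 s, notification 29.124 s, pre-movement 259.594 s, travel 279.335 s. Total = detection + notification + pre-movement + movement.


Total = 68.155 + 29.124 + 259.594 + 279.335 = 636.208 s

636.208 s


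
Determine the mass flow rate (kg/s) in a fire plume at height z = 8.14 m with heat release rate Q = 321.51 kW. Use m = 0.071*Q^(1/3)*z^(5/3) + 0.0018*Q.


Q^(1/3) = 6.8506
z^(5/3) = 32.939
First term = 0.071 * 6.8506 * 32.939 = 16.021
Second term = 0.0018 * 321.51 = 0.57872
m = 16.600 kg/s

16.600 kg/s


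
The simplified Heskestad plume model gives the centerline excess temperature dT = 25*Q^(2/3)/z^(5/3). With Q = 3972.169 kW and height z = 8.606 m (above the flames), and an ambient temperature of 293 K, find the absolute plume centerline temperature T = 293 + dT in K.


Q^(2/3) = 250.81
z^(5/3) = 36.141
dT = 25 * 250.81 / 36.141 = 173.50 K
T = 293 + 173.50 = 466.50 K

466.50 K


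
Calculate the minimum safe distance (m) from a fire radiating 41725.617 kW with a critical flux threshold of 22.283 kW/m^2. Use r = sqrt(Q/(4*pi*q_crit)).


4*pi*q_crit = 280.02
Q/(4*pi*q_crit) = 149.01
r = sqrt(149.01) = 12.207 m

12.207 m


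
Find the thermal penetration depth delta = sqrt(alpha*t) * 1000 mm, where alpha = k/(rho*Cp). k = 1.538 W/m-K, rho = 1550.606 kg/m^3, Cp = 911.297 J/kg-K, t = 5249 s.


alpha = 1.538 / (1550.606 * 911.297) = 1.0884e-06 m^2/s
alpha * t = 0.0057131
delta = sqrt(0.0057131) * 1000 = 75.585 mm

75.585 mm


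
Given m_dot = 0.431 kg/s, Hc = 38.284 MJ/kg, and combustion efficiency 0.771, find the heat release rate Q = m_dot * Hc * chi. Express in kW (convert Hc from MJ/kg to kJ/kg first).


Hc = 38.284 MJ/kg = 38.284 * 1000 kJ/kg = 38284 kJ/kg
Q = 0.431 kg/s * 38284 kJ/kg * 0.771 = 12722 kW

12722 kW


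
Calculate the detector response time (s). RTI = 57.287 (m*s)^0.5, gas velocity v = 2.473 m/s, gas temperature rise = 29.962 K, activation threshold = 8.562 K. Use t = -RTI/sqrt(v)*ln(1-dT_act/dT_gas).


dT_act/dT_gas = 0.28576
ln(1 - 0.28576) = -0.33654
t = -57.287 / sqrt(2.473) * -0.33654 = 12.260 s

12.260 s


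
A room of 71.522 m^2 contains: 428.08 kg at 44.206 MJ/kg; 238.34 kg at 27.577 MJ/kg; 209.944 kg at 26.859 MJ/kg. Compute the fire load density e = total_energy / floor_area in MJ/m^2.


Total energy = 428.08*44.206 + 238.34*27.577 + 209.944*26.859
= 18923.70 + 6572.702 + 5638.886
= 31135.29 MJ
e = 31135.29 / 71.522 = 435.32 MJ/m^2

435.32 MJ/m^2


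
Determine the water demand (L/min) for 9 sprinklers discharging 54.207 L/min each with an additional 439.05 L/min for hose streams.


Sprinkler demand = 9 * 54.207 = 487.863 L/min
Total = 487.863 + 439.05 = 926.913 L/min

926.913 L/min


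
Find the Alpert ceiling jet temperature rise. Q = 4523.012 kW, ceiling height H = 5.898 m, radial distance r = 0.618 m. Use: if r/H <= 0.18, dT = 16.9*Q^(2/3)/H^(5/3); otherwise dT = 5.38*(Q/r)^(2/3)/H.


r/H = 0.618 / 5.898 = 0.10478
r/H <= 0.18, so dT = 16.9*Q^(2/3)/H^(5/3)
Q^(2/3) = 273.50
H^(5/3) = 19.253
dT = 16.9 * 273.50 / 19.253 = 240.07 K

240.07 K


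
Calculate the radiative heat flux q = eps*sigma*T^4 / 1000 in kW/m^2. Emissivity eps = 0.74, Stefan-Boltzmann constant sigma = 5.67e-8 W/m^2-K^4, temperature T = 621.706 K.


T^4 = 1.4940e+11
q = 0.74 * 5.67e-8 * 1.4940e+11 / 1000 = 6.2684 kW/m^2

6.2684 kW/m^2


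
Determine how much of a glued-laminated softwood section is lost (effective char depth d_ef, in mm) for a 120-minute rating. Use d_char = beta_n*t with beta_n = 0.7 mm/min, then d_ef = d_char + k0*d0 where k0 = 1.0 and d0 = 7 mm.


d_char = 0.7 * 120 = 84 mm
d_ef = 84 + 1.0*7 = 91 mm

91 mm


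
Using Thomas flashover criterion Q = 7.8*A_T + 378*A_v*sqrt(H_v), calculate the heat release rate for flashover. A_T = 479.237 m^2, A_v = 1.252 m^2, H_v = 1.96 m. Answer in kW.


7.8*A_T = 3738.0
sqrt(H_v) = 1.4
378*A_v*sqrt(H_v) = 662.56
Q = 3738.0 + 662.56 = 4400.607 kW

4400.607 kW


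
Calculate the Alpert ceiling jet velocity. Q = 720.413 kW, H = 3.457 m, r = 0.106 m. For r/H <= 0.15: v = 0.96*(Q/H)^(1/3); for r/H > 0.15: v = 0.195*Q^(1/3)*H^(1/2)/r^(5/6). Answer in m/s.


r/H = 0.106 / 3.457 = 0.030662
r/H <= 0.15, so v = 0.96*(Q/H)^(1/3)
Q/H = 208.39
(Q/H)^(1/3) = 5.9287
v = 0.96 * 5.9287 = 5.6916 m/s

5.6916 m/s


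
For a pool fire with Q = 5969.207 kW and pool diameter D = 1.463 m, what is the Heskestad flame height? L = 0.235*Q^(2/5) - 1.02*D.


Q^(2/5) = 32.387
0.235 * Q^(2/5) = 7.6109
1.02 * D = 1.4923
L = 6.1186 m

6.1186 m


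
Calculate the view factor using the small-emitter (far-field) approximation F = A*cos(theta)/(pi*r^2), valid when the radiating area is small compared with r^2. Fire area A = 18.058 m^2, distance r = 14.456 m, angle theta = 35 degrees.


cos(35 deg) = 0.81915
pi*r^2 = 656.52
F = 18.058 * 0.81915 / 656.52 = 0.022531

0.022531


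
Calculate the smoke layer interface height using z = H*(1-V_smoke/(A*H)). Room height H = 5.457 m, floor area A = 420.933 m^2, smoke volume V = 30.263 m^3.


V/(A*H) = 0.013175
1 - 0.013175 = 0.98683
z = 5.457 * 0.98683 = 5.3851 m

5.3851 m


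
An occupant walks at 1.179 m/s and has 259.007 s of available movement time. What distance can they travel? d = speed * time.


d = 1.179 * 259.007 = 305.37 m

305.37 m


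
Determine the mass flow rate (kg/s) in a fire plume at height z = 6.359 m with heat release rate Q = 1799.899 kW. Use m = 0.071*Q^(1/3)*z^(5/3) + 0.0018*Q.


Q^(1/3) = 12.164
z^(5/3) = 21.826
First term = 0.071 * 12.164 * 21.826 = 18.850
Second term = 0.0018 * 1799.899 = 3.2398
m = 22.090 kg/s

22.090 kg/s


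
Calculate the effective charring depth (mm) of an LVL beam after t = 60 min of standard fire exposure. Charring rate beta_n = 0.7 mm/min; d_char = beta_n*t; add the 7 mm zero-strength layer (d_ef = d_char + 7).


d_char = 0.7 * 60 = 42 mm
d_ef = 42 + 1.0*7 = 49 mm

49 mm


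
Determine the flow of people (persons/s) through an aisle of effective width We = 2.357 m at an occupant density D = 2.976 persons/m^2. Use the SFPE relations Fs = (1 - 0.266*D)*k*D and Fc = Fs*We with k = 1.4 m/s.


1 - 0.266*D = 1 - 0.266*2.976 = 0.20838
Fs = 0.20838 * 1.4 * 2.976 = 0.86821 persons/(s*m)
Fc = 0.86821 * 2.357 = 2.0464 persons/s

2.0464 persons/s


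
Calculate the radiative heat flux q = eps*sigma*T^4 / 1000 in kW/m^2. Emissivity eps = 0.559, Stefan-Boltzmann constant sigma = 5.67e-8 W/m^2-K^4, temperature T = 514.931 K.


T^4 = 7.0307e+10
q = 0.559 * 5.67e-8 * 7.0307e+10 / 1000 = 2.2284 kW/m^2

2.2284 kW/m^2


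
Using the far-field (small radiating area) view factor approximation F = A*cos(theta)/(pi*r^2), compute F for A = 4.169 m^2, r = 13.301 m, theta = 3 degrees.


cos(3 deg) = 0.99863
pi*r^2 = 555.80
F = 4.169 * 0.99863 / 555.80 = 0.0074906

0.0074906


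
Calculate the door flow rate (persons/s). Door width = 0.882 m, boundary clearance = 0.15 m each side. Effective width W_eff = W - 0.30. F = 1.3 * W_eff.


W_eff = 0.882 - 0.30 = 0.582 m
F = 1.3 * 0.582 = 0.75660 persons/s

0.75660 persons/s


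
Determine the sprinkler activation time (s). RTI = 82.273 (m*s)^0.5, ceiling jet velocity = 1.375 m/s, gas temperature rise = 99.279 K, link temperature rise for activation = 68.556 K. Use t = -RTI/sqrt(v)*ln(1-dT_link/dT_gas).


dT_link/dT_gas = 0.69054
ln(1 - 0.69054) = -1.1729
t = -82.273 / sqrt(1.375) * -1.1729 = 82.295 s

82.295 s


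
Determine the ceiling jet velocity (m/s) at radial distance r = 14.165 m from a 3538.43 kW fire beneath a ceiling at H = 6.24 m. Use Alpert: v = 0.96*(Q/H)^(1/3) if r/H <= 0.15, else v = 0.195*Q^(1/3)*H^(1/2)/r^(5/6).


r/H = 14.165 / 6.24 = 2.2700
r/H > 0.15, so v = 0.195*Q^(1/3)*H^(1/2)/r^(5/6)
Q^(1/3) = 15.238
H^(1/2) = 2.4980
r^(5/6) = 9.1064
v = 0.195 * 15.238 * 2.4980 / 9.1064 = 0.81511 m/s

0.81511 m/s


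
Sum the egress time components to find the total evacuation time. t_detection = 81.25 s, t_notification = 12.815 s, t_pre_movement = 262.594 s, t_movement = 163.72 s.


Total = 81.25 + 12.815 + 262.594 + 163.72 = 520.379 s

520.379 s


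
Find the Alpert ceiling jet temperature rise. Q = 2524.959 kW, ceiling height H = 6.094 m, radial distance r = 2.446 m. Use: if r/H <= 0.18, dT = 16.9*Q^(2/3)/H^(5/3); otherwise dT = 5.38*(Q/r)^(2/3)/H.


r/H = 2.446 / 6.094 = 0.40138
r/H > 0.18, so dT = 5.38*(Q/r)^(2/3)/H
Q/r = 1032.3
(Q/r)^(2/3) = 102.14
dT = 5.38 * 102.14 / 6.094 = 90.173 K

90.173 K


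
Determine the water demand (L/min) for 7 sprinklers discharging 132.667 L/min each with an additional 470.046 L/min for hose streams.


Sprinkler demand = 7 * 132.667 = 928.669 L/min
Total = 928.669 + 470.046 = 1398.715 L/min

1398.715 L/min


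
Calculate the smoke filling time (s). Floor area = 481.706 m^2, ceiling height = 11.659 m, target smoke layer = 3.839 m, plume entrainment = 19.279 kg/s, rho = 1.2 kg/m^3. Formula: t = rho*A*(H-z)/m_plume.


H - z = 7.82 m
t = 1.2 * 481.706 * 7.82 / 19.279 = 234.47 s

234.47 s


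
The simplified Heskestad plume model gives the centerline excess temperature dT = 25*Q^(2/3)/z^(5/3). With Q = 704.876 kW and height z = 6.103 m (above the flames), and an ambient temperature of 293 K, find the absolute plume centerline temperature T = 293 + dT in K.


Q^(2/3) = 79.203
z^(5/3) = 20.382
dT = 25 * 79.203 / 20.382 = 97.150 K
T = 293 + 97.150 = 390.15 K

390.15 K


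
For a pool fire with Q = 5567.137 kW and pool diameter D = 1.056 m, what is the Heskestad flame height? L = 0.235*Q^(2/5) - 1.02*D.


Q^(2/5) = 31.496
0.235 * Q^(2/5) = 7.4015
1.02 * D = 1.0771
L = 6.3244 m

6.3244 m


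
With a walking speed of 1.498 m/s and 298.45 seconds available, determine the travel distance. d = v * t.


d = 1.498 * 298.45 = 447.08 m

447.08 m


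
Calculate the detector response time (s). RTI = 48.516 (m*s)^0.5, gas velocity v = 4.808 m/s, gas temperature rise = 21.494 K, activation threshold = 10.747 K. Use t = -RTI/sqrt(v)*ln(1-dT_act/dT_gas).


dT_act/dT_gas = 0.5
ln(1 - 0.5) = -0.69315
t = -48.516 / sqrt(4.808) * -0.69315 = 15.337 s

15.337 s


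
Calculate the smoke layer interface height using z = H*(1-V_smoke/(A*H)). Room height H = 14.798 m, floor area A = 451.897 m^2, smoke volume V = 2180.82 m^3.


V/(A*H) = 0.32612
1 - 0.32612 = 0.67388
z = 14.798 * 0.67388 = 9.9721 m

9.9721 m


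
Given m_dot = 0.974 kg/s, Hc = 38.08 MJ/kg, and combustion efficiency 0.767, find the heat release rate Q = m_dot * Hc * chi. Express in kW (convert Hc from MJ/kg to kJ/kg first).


Hc = 38.08 MJ/kg = 38.08 * 1000 kJ/kg = 38080 kJ/kg
Q = 0.974 kg/s * 38080 kJ/kg * 0.767 = 28448 kW

28448 kW


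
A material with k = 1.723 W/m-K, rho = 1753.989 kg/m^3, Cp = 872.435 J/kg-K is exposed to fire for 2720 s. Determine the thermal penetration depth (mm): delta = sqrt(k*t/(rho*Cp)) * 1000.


alpha = 1.723 / (1753.989 * 872.435) = 1.1260e-06 m^2/s
alpha * t = 0.0030626
delta = sqrt(0.0030626) * 1000 = 55.341 mm

55.341 mm


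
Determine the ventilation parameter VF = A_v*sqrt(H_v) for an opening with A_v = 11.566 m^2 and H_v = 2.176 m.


sqrt(H_v) = 1.4751
VF = 11.566 * 1.4751 = 17.061 m^(5/2)

17.061 m^(5/2)


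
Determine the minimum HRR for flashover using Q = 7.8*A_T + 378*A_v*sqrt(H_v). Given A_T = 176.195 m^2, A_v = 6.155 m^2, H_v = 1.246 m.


7.8*A_T = 1374.321
sqrt(H_v) = 1.1162
378*A_v*sqrt(H_v) = 2597.0
Q = 1374.321 + 2597.0 = 3971.4 kW

3971.4 kW


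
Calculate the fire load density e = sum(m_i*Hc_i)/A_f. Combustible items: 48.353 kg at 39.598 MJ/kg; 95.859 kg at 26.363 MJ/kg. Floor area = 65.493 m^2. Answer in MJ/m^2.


Total energy = 48.353*39.598 + 95.859*26.363
= 1914.682 + 2527.131
= 4441.813 MJ
e = 4441.813 / 65.493 = 67.821 MJ/m^2

67.821 MJ/m^2


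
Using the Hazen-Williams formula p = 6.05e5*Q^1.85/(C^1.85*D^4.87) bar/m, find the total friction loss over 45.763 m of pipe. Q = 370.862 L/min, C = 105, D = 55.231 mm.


Q^1.85 = 56630
C^1.85 = 5485.3
D^4.87 = 3.0509e+08
p/m = 0.020472 bar/m
p_total = 0.020472 * 45.763 = 0.93688 bar

0.93688 bar


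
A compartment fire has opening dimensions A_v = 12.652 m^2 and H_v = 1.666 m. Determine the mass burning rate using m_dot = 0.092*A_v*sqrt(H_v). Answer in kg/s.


sqrt(H_v) = 1.2907
m_dot = 0.092 * 12.652 * 1.2907 = 1.5024 kg/s

1.5024 kg/s


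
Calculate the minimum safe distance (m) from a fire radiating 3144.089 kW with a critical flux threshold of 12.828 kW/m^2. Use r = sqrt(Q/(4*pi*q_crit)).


4*pi*q_crit = 161.20
Q/(4*pi*q_crit) = 19.504
r = sqrt(19.504) = 4.4163 m

4.4163 m


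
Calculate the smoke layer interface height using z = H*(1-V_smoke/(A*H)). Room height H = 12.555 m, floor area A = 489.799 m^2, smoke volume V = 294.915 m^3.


V/(A*H) = 0.047958
1 - 0.047958 = 0.95204
z = 12.555 * 0.95204 = 11.953 m

11.953 m


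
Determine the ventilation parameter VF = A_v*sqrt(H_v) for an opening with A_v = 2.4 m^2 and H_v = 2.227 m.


sqrt(H_v) = 1.4923
VF = 2.4 * 1.4923 = 3.5816 m^(5/2)

3.5816 m^(5/2)


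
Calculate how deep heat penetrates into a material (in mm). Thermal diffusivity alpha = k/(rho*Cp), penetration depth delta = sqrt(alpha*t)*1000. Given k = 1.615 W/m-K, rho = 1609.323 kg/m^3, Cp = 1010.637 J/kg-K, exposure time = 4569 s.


alpha = 1.615 / (1609.323 * 1010.637) = 9.9297e-07 m^2/s
alpha * t = 0.0045369
delta = sqrt(0.0045369) * 1000 = 67.356 mm

67.356 mm


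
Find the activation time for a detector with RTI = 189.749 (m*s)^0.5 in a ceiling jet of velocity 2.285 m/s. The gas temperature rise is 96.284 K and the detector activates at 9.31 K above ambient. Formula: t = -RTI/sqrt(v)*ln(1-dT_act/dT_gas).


dT_act/dT_gas = 0.096693
ln(1 - 0.096693) = -0.10169
t = -189.749 / sqrt(2.285) * -0.10169 = 12.765 s

12.765 s


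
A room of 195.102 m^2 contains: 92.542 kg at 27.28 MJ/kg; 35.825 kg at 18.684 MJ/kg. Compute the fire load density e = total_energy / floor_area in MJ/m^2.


Total energy = 92.542*27.28 + 35.825*18.684
= 2524.546 + 669.3543
= 3193.900 MJ
e = 3193.900 / 195.102 = 16.370 MJ/m^2

16.370 MJ/m^2


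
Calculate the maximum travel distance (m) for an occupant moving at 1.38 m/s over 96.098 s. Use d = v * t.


d = 1.38 * 96.098 = 132.62 m

132.62 m
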